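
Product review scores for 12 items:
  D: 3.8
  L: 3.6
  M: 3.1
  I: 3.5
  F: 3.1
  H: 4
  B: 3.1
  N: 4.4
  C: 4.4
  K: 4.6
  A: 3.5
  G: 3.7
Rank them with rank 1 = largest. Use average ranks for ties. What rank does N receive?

Sorted (descending): 4.6, 4.4, 4.4, 4, 3.8, 3.7, 3.6, 3.5, 3.5, 3.1, 3.1, 3.1
The 2 values of 4.4 occupy positions 2–3 → average rank (2+3)/2 = 2.5.
The 2 values of 3.5 occupy positions 8–9 → average rank (8+9)/2 = 8.5.
The 3 values of 3.1 occupy positions 10–12 → average rank 11.
N has value 4.4 → rank 2.5.

2.5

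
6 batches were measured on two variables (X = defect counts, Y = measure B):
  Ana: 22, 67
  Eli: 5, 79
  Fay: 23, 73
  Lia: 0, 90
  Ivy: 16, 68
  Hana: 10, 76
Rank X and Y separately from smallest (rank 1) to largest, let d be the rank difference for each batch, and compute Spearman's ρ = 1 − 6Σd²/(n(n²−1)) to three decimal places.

-0.829

Ranks of variable 1: 5, 2, 6, 1, 4, 3
Ranks of variable 2: 1, 5, 3, 6, 2, 4
d = r₁ − r₂: 4, -3, 3, -5, 2, -1
d²: 16, 9, 9, 25, 4, 1; Σd² = 64
ρ = 1 − 6·64/(6·35) = 1 − 384/210 = -0.829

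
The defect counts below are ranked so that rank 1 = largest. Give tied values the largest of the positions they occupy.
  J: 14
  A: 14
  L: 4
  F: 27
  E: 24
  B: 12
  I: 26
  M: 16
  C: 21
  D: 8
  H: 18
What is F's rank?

Sorted (descending): 27, 26, 24, 21, 18, 16, 14, 14, 12, 8, 4
The 2 values of 14 occupy positions 7–8 → each gets rank 8.
F has value 27 → rank 1.

1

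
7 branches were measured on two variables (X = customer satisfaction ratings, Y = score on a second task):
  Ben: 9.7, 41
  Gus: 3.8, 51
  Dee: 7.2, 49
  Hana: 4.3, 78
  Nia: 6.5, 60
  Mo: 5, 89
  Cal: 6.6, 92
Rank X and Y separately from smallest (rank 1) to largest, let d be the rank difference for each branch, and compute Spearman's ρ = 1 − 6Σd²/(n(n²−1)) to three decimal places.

Ranks of variable 1: 7, 1, 6, 2, 4, 3, 5
Ranks of variable 2: 1, 3, 2, 5, 4, 6, 7
d = r₁ − r₂: 6, -2, 4, -3, 0, -3, -2
d²: 36, 4, 16, 9, 0, 9, 4; Σd² = 78
ρ = 1 − 6·78/(7·48) = 1 − 468/336 = -0.393

-0.393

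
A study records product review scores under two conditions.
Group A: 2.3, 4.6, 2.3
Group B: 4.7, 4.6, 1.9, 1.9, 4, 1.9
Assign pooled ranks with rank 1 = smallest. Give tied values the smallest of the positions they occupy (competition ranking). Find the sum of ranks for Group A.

Sorted (ascending): 1.9, 1.9, 1.9, 2.3, 2.3, 4, 4.6, 4.6, 4.7
The 3 values of 1.9 occupy positions 1–3 → each gets rank 1.
The 2 values of 2.3 occupy positions 4–5 → each gets rank 4.
The 2 values of 4.6 occupy positions 7–8 → each gets rank 7.
Group A values → pooled ranks: 2.3→4, 4.6→7, 2.3→4
Rank sum = 4 + 7 + 4 = 15

15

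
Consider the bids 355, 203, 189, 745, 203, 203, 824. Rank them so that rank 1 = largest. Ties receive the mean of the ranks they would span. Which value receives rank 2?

Sorted (descending): 824, 745, 355, 203, 203, 203, 189
The 3 values of 203 occupy positions 4–6 → average rank 5.
Rank 2 → value 745.

745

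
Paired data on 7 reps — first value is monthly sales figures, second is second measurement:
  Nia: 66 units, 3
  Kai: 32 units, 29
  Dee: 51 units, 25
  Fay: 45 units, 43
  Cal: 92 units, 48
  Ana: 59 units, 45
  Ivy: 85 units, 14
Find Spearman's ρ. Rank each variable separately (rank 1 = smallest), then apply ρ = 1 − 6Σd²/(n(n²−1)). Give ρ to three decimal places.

0.036

Ranks of variable 1: 5, 1, 3, 2, 7, 4, 6
Ranks of variable 2: 1, 4, 3, 5, 7, 6, 2
d = r₁ − r₂: 4, -3, 0, -3, 0, -2, 4
d²: 16, 9, 0, 9, 0, 4, 16; Σd² = 54
ρ = 1 − 6·54/(7·48) = 1 − 324/336 = 0.036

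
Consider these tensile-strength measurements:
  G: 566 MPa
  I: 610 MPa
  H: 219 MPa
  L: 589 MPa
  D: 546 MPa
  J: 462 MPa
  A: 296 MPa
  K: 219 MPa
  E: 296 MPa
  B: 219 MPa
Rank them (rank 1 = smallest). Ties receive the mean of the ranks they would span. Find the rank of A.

4.5

Sorted (ascending): 219, 219, 219, 296, 296, 462, 546, 566, 589, 610
The 3 values of 219 occupy positions 1–3 → average rank 2.
The 2 values of 296 occupy positions 4–5 → average rank (4+5)/2 = 4.5.
A has value 296 MPa → rank 4.5.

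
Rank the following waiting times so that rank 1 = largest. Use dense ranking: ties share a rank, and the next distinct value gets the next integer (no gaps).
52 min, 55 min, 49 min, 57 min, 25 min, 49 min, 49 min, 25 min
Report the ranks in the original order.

3, 2, 4, 1, 5, 4, 4, 5

Sorted (descending): 57, 55, 52, 49, 49, 49, 25, 25
The 3 values of 49 share dense rank 4.
The 2 values of 25 share dense rank 5.
Remaining distinct values take the next consecutive integers.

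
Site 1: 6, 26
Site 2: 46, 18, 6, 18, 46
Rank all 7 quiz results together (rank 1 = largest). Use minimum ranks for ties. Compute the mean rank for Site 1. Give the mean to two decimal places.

4.50

Sorted (descending): 46, 46, 26, 18, 18, 6, 6
The 2 values of 46 occupy positions 1–2 → each gets rank 1.
The 2 values of 18 occupy positions 4–5 → each gets rank 4.
The 2 values of 6 occupy positions 6–7 → each gets rank 6.
Site 1 values → pooled ranks: 6→6, 26→3
Mean rank = (6 + 3) / 2 = 4.50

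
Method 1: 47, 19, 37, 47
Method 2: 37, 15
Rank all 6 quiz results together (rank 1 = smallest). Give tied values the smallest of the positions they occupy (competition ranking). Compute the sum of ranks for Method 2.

4

Sorted (ascending): 15, 19, 37, 37, 47, 47
The 2 values of 37 occupy positions 3–4 → each gets rank 3.
The 2 values of 47 occupy positions 5–6 → each gets rank 5.
Method 2 values → pooled ranks: 37→3, 15→1
Rank sum = 3 + 1 = 4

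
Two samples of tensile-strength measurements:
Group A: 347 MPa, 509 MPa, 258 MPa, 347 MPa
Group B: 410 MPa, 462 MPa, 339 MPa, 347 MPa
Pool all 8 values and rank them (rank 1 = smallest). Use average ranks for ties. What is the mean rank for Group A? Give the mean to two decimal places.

4.25

Sorted (ascending): 258, 339, 347, 347, 347, 410, 462, 509
The 3 values of 347 occupy positions 3–5 → average rank 4.
Group A values → pooled ranks: 347→4, 509→8, 258→1, 347→4
Mean rank = (4 + 8 + 1 + 4) / 4 = 4.25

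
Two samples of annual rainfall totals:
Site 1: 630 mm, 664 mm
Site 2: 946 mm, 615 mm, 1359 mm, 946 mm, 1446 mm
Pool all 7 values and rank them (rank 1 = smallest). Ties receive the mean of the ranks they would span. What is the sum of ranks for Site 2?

Sorted (ascending): 615, 630, 664, 946, 946, 1359, 1446
The 2 values of 946 occupy positions 4–5 → average rank (4+5)/2 = 4.5.
Site 2 values → pooled ranks: 946→4.5, 615→1, 1359→6, 946→4.5, 1446→7
Rank sum = 4.5 + 1 + 6 + 4.5 + 7 = 23

23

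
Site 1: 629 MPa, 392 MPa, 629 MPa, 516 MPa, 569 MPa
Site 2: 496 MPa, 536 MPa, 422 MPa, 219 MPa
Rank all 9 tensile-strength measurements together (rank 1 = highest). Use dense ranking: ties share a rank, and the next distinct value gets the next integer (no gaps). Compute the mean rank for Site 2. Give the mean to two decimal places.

Sorted (descending): 629, 629, 569, 536, 516, 496, 422, 392, 219
The 2 values of 629 share dense rank 1.
Remaining distinct values take the next consecutive integers.
Site 2 values → pooled ranks: 496→5, 536→3, 422→6, 219→8
Mean rank = (5 + 3 + 6 + 8) / 4 = 5.50

5.50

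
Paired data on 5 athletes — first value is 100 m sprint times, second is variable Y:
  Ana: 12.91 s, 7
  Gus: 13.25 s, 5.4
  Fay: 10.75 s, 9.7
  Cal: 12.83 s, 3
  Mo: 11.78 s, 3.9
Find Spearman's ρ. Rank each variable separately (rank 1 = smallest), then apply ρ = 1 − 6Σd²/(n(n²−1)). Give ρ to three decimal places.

Ranks of variable 1: 4, 5, 1, 3, 2
Ranks of variable 2: 4, 3, 5, 1, 2
d = r₁ − r₂: 0, 2, -4, 2, 0
d²: 0, 4, 16, 4, 0; Σd² = 24
ρ = 1 − 6·24/(5·24) = 1 − 144/120 = -0.200

-0.200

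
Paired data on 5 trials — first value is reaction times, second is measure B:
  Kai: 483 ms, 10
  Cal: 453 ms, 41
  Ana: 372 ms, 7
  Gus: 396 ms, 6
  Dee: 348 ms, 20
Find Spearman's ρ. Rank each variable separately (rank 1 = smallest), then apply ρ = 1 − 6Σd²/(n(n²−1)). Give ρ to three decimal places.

0.100

Ranks of variable 1: 5, 4, 2, 3, 1
Ranks of variable 2: 3, 5, 2, 1, 4
d = r₁ − r₂: 2, -1, 0, 2, -3
d²: 4, 1, 0, 4, 9; Σd² = 18
ρ = 1 − 6·18/(5·24) = 1 − 108/120 = 0.100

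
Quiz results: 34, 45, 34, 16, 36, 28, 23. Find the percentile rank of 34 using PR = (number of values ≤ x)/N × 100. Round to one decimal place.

71.4

N = 7.
Strictly below 34: 3. Equal to 34: 2.
PR = 5/7 × 100 = 71.4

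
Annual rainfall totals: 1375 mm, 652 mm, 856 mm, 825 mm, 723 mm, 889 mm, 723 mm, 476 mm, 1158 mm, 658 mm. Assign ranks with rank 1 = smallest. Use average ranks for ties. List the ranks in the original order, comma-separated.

10, 2, 7, 6, 4.5, 8, 4.5, 1, 9, 3

Sorted (ascending): 476, 652, 658, 723, 723, 825, 856, 889, 1158, 1375
The 2 values of 723 occupy positions 4–5 → average rank (4+5)/2 = 4.5.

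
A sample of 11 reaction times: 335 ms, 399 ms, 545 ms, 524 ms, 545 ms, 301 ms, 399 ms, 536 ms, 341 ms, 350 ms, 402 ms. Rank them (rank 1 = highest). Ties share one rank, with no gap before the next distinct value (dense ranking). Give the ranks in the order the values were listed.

Sorted (descending): 545, 545, 536, 524, 402, 399, 399, 350, 341, 335, 301
The 2 values of 545 share dense rank 1.
The 2 values of 399 share dense rank 5.
Remaining distinct values take the next consecutive integers.

8, 5, 1, 3, 1, 9, 5, 2, 7, 6, 4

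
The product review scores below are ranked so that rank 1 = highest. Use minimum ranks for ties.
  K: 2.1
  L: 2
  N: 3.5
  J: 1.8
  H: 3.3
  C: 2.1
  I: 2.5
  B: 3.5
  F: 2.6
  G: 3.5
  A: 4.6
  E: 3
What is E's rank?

Sorted (descending): 4.6, 3.5, 3.5, 3.5, 3.3, 3, 2.6, 2.5, 2.1, 2.1, 2, 1.8
The 3 values of 3.5 occupy positions 2–4 → each gets rank 2.
The 2 values of 2.1 occupy positions 9–10 → each gets rank 9.
E has value 3 → rank 6.

6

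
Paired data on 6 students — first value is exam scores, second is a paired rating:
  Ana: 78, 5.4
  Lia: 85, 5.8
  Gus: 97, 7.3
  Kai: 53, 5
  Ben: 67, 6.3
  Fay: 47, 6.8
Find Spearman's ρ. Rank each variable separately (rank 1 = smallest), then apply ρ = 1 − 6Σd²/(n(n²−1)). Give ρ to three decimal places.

Ranks of variable 1: 4, 5, 6, 2, 3, 1
Ranks of variable 2: 2, 3, 6, 1, 4, 5
d = r₁ − r₂: 2, 2, 0, 1, -1, -4
d²: 4, 4, 0, 1, 1, 16; Σd² = 26
ρ = 1 − 6·26/(6·35) = 1 − 156/210 = 0.257

0.257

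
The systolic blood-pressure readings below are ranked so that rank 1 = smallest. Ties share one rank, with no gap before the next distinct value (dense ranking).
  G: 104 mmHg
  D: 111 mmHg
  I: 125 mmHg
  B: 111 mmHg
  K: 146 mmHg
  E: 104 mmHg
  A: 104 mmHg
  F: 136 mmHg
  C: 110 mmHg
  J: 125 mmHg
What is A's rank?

1

Sorted (ascending): 104, 104, 104, 110, 111, 111, 125, 125, 136, 146
The 3 values of 104 share dense rank 1.
The 2 values of 111 share dense rank 3.
The 2 values of 125 share dense rank 4.
Remaining distinct values take the next consecutive integers.
A has value 104 mmHg → rank 1.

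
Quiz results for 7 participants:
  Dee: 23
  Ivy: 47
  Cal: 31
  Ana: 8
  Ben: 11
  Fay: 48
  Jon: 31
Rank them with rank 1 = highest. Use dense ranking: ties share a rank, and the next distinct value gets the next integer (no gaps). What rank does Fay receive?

1

Sorted (descending): 48, 47, 31, 31, 23, 11, 8
The 2 values of 31 share dense rank 3.
Remaining distinct values take the next consecutive integers.
Fay has value 48 → rank 1.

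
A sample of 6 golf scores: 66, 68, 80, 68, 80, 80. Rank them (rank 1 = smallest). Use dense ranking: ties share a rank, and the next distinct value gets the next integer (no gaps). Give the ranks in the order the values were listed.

1, 2, 3, 2, 3, 3

Sorted (ascending): 66, 68, 68, 80, 80, 80
The 2 values of 68 share dense rank 2.
The 3 values of 80 share dense rank 3.
Remaining distinct values take the next consecutive integers.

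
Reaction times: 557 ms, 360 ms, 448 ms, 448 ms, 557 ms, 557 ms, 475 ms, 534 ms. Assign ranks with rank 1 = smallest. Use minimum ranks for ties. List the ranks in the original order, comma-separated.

6, 1, 2, 2, 6, 6, 4, 5

Sorted (ascending): 360, 448, 448, 475, 534, 557, 557, 557
The 2 values of 448 occupy positions 2–3 → each gets rank 2.
The 3 values of 557 occupy positions 6–8 → each gets rank 6.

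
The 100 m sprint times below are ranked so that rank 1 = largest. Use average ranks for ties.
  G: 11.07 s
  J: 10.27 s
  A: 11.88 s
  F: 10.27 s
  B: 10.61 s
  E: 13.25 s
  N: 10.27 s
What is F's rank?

Sorted (descending): 13.25, 11.88, 11.07, 10.61, 10.27, 10.27, 10.27
The 3 values of 10.27 occupy positions 5–7 → average rank 6.
F has value 10.27 s → rank 6.

6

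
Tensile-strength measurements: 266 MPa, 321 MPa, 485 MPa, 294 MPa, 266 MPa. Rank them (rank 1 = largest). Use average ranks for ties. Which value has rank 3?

294

Sorted (descending): 485, 321, 294, 266, 266
The 2 values of 266 occupy positions 4–5 → average rank (4+5)/2 = 4.5.
Rank 3 → value 294.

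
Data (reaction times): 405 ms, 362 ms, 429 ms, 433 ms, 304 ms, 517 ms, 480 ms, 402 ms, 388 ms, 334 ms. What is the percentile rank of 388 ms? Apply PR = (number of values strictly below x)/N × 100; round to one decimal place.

30.0

N = 10.
Strictly below 388: 3. Equal to 388: 1.
PR = 3/10 × 100 = 30.0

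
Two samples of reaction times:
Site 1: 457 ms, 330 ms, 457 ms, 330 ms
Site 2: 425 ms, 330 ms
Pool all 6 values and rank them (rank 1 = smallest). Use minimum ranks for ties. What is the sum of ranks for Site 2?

Sorted (ascending): 330, 330, 330, 425, 457, 457
The 3 values of 330 occupy positions 1–3 → each gets rank 1.
The 2 values of 457 occupy positions 5–6 → each gets rank 5.
Site 2 values → pooled ranks: 425→4, 330→1
Rank sum = 4 + 1 = 5

5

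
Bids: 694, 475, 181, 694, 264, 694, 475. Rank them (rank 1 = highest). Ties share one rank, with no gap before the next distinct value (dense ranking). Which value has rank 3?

Sorted (descending): 694, 694, 694, 475, 475, 264, 181
The 3 values of 694 share dense rank 1.
The 2 values of 475 share dense rank 2.
Remaining distinct values take the next consecutive integers.
Rank 3 → value 264.

264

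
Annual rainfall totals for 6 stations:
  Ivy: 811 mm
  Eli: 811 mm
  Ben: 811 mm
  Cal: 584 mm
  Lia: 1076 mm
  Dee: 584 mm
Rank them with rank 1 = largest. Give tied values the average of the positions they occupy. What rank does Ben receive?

Sorted (descending): 1076, 811, 811, 811, 584, 584
The 3 values of 811 occupy positions 2–4 → average rank 3.
The 2 values of 584 occupy positions 5–6 → average rank (5+6)/2 = 5.5.
Ben has value 811 mm → rank 3.

3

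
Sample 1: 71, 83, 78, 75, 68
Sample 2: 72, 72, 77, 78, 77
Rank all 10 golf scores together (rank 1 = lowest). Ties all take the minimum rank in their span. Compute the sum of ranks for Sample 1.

26

Sorted (ascending): 68, 71, 72, 72, 75, 77, 77, 78, 78, 83
The 2 values of 72 occupy positions 3–4 → each gets rank 3.
The 2 values of 77 occupy positions 6–7 → each gets rank 6.
The 2 values of 78 occupy positions 8–9 → each gets rank 8.
Sample 1 values → pooled ranks: 71→2, 83→10, 78→8, 75→5, 68→1
Rank sum = 2 + 10 + 8 + 5 + 1 = 26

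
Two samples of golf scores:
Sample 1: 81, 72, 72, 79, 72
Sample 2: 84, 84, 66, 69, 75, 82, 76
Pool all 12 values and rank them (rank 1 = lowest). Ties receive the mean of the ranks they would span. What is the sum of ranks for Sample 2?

49

Sorted (ascending): 66, 69, 72, 72, 72, 75, 76, 79, 81, 82, 84, 84
The 3 values of 72 occupy positions 3–5 → average rank 4.
The 2 values of 84 occupy positions 11–12 → average rank (11+12)/2 = 11.5.
Sample 2 values → pooled ranks: 84→11.5, 84→11.5, 66→1, 69→2, 75→6, 82→10, 76→7
Rank sum = 11.5 + 11.5 + 1 + 2 + 6 + 10 + 7 = 49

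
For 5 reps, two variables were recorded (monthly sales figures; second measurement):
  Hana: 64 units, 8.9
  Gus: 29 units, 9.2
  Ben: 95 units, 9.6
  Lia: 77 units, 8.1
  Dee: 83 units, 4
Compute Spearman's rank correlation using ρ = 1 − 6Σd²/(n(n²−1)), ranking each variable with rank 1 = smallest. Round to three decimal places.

Ranks of variable 1: 2, 1, 5, 3, 4
Ranks of variable 2: 3, 4, 5, 2, 1
d = r₁ − r₂: -1, -3, 0, 1, 3
d²: 1, 9, 0, 1, 9; Σd² = 20
ρ = 1 − 6·20/(5·24) = 1 − 120/120 = 0.000

0.000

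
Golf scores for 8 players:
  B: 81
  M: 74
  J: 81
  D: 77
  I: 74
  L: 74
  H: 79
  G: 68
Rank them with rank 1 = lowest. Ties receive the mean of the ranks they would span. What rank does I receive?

3

Sorted (ascending): 68, 74, 74, 74, 77, 79, 81, 81
The 3 values of 74 occupy positions 2–4 → average rank 3.
The 2 values of 81 occupy positions 7–8 → average rank (7+8)/2 = 7.5.
I has value 74 → rank 3.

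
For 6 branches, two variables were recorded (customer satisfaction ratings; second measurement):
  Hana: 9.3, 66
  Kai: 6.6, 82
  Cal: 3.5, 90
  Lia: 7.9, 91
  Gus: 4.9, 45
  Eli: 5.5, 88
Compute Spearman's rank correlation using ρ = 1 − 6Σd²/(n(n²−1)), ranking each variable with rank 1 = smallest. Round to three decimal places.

Ranks of variable 1: 6, 4, 1, 5, 2, 3
Ranks of variable 2: 2, 3, 5, 6, 1, 4
d = r₁ − r₂: 4, 1, -4, -1, 1, -1
d²: 16, 1, 16, 1, 1, 1; Σd² = 36
ρ = 1 − 6·36/(6·35) = 1 − 216/210 = -0.029

-0.029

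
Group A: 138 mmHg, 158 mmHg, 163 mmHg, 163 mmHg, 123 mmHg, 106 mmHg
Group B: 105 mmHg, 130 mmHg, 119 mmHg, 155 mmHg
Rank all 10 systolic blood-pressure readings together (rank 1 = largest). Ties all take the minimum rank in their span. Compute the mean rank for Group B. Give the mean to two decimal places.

Sorted (descending): 163, 163, 158, 155, 138, 130, 123, 119, 106, 105
The 2 values of 163 occupy positions 1–2 → each gets rank 1.
Group B values → pooled ranks: 105→10, 130→6, 119→8, 155→4
Mean rank = (10 + 6 + 8 + 4) / 4 = 7.00

7.00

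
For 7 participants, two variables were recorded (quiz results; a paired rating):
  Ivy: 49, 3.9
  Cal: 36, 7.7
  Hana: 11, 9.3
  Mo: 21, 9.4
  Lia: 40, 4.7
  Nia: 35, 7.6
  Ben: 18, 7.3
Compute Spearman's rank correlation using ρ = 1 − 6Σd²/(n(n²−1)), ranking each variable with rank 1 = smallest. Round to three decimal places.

-0.679

Ranks of variable 1: 7, 5, 1, 3, 6, 4, 2
Ranks of variable 2: 1, 5, 6, 7, 2, 4, 3
d = r₁ − r₂: 6, 0, -5, -4, 4, 0, -1
d²: 36, 0, 25, 16, 16, 0, 1; Σd² = 94
ρ = 1 − 6·94/(7·48) = 1 − 564/336 = -0.679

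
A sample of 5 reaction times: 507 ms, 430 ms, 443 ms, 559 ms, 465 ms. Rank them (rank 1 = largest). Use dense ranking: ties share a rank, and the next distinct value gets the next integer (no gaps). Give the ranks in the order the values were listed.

Sorted (descending): 559, 507, 465, 443, 430
No ties — each value takes its position as its rank.

2, 5, 4, 1, 3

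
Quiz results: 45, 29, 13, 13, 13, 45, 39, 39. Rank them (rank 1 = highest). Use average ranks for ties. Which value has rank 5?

29

Sorted (descending): 45, 45, 39, 39, 29, 13, 13, 13
The 2 values of 45 occupy positions 1–2 → average rank (1+2)/2 = 1.5.
The 2 values of 39 occupy positions 3–4 → average rank (3+4)/2 = 3.5.
The 3 values of 13 occupy positions 6–8 → average rank 7.
Rank 5 → value 29.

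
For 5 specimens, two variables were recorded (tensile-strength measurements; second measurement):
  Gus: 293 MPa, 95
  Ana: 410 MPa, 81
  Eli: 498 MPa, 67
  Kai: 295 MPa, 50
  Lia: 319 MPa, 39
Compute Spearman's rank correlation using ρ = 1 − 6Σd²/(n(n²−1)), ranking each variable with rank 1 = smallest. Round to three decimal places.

-0.200

Ranks of variable 1: 1, 4, 5, 2, 3
Ranks of variable 2: 5, 4, 3, 2, 1
d = r₁ − r₂: -4, 0, 2, 0, 2
d²: 16, 0, 4, 0, 4; Σd² = 24
ρ = 1 − 6·24/(5·24) = 1 − 144/120 = -0.200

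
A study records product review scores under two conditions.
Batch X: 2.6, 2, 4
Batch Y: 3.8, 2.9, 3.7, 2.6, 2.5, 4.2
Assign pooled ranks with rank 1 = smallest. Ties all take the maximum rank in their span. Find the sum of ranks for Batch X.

13

Sorted (ascending): 2, 2.5, 2.6, 2.6, 2.9, 3.7, 3.8, 4, 4.2
The 2 values of 2.6 occupy positions 3–4 → each gets rank 4.
Batch X values → pooled ranks: 2.6→4, 2→1, 4→8
Rank sum = 4 + 1 + 8 = 13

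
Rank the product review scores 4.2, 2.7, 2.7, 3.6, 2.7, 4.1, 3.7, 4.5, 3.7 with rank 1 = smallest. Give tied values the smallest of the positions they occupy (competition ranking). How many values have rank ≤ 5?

6

Sorted (ascending): 2.7, 2.7, 2.7, 3.6, 3.7, 3.7, 4.1, 4.2, 4.5
The 3 values of 2.7 occupy positions 1–3 → each gets rank 1.
The 2 values of 3.7 occupy positions 5–6 → each gets rank 5.
Ranks ≤ 5: {1, 1, 1, 4, 5, 5} → 6 values.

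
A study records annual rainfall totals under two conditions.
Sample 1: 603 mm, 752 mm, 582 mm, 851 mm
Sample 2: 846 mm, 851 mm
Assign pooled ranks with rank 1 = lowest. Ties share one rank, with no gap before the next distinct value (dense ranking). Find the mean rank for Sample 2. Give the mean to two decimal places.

Sorted (ascending): 582, 603, 752, 846, 851, 851
The 2 values of 851 share dense rank 5.
Remaining distinct values take the next consecutive integers.
Sample 2 values → pooled ranks: 846→4, 851→5
Mean rank = (4 + 5) / 2 = 4.50

4.50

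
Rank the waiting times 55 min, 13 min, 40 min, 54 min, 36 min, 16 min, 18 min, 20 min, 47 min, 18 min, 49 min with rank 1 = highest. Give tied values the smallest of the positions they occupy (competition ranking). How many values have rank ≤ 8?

9

Sorted (descending): 55, 54, 49, 47, 40, 36, 20, 18, 18, 16, 13
The 2 values of 18 occupy positions 8–9 → each gets rank 8.
Ranks ≤ 8: {1, 2, 3, 4, 5, 6, 7, 8, 8} → 9 values.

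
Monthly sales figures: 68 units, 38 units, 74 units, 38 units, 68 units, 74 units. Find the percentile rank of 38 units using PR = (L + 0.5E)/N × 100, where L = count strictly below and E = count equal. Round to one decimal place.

N = 6.
Strictly below 38: 0. Equal to 38: 2.
PR = (0 + 0.5·2)/6 × 100 = 16.7

16.7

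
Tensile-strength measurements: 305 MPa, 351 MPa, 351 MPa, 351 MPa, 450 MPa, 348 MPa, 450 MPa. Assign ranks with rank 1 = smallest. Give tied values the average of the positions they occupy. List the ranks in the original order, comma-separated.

1, 4, 4, 4, 6.5, 2, 6.5

Sorted (ascending): 305, 348, 351, 351, 351, 450, 450
The 3 values of 351 occupy positions 3–5 → average rank 4.
The 2 values of 450 occupy positions 6–7 → average rank (6+7)/2 = 6.5.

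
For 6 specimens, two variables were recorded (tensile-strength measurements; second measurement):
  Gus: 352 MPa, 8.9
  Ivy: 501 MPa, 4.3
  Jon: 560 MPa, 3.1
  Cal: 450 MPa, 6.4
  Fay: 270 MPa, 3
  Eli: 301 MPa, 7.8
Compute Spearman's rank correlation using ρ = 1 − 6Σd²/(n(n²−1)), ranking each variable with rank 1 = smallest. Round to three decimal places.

-0.086

Ranks of variable 1: 3, 5, 6, 4, 1, 2
Ranks of variable 2: 6, 3, 2, 4, 1, 5
d = r₁ − r₂: -3, 2, 4, 0, 0, -3
d²: 9, 4, 16, 0, 0, 9; Σd² = 38
ρ = 1 − 6·38/(6·35) = 1 − 228/210 = -0.086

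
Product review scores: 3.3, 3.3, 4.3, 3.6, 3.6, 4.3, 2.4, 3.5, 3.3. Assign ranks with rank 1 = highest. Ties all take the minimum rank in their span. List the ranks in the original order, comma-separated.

6, 6, 1, 3, 3, 1, 9, 5, 6

Sorted (descending): 4.3, 4.3, 3.6, 3.6, 3.5, 3.3, 3.3, 3.3, 2.4
The 2 values of 4.3 occupy positions 1–2 → each gets rank 1.
The 2 values of 3.6 occupy positions 3–4 → each gets rank 3.
The 3 values of 3.3 occupy positions 6–8 → each gets rank 6.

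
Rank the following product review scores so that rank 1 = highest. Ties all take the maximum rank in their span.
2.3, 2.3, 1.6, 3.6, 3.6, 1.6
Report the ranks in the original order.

Sorted (descending): 3.6, 3.6, 2.3, 2.3, 1.6, 1.6
The 2 values of 3.6 occupy positions 1–2 → each gets rank 2.
The 2 values of 2.3 occupy positions 3–4 → each gets rank 4.
The 2 values of 1.6 occupy positions 5–6 → each gets rank 6.

4, 4, 6, 2, 2, 6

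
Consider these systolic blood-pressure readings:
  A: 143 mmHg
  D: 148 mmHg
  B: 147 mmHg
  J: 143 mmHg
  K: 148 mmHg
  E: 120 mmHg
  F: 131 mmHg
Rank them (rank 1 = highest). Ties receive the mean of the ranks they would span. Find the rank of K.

1.5

Sorted (descending): 148, 148, 147, 143, 143, 131, 120
The 2 values of 148 occupy positions 1–2 → average rank (1+2)/2 = 1.5.
The 2 values of 143 occupy positions 4–5 → average rank (4+5)/2 = 4.5.
K has value 148 mmHg → rank 1.5.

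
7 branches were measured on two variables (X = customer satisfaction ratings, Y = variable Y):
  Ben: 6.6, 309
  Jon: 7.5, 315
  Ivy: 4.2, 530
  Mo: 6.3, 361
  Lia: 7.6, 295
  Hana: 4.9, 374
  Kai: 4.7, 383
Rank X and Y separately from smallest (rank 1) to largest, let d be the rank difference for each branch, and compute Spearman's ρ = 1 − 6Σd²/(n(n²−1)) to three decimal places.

Ranks of variable 1: 5, 6, 1, 4, 7, 3, 2
Ranks of variable 2: 2, 3, 7, 4, 1, 5, 6
d = r₁ − r₂: 3, 3, -6, 0, 6, -2, -4
d²: 9, 9, 36, 0, 36, 4, 16; Σd² = 110
ρ = 1 − 6·110/(7·48) = 1 − 660/336 = -0.964

-0.964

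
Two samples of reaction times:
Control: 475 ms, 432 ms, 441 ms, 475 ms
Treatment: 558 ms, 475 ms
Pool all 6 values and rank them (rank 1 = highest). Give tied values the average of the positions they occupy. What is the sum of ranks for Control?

Sorted (descending): 558, 475, 475, 475, 441, 432
The 3 values of 475 occupy positions 2–4 → average rank 3.
Control values → pooled ranks: 475→3, 432→6, 441→5, 475→3
Rank sum = 3 + 6 + 5 + 3 = 17

17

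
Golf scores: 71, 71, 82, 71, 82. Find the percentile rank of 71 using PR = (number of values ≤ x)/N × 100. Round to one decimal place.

N = 5.
Strictly below 71: 0. Equal to 71: 3.
PR = 3/5 × 100 = 60.0

60.0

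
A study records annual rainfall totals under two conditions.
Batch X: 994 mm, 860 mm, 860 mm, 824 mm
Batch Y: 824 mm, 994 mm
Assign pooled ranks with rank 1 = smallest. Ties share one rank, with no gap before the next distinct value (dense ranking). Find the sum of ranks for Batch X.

8

Sorted (ascending): 824, 824, 860, 860, 994, 994
The 2 values of 824 share dense rank 1.
The 2 values of 860 share dense rank 2.
The 2 values of 994 share dense rank 3.
Batch X values → pooled ranks: 994→3, 860→2, 860→2, 824→1
Rank sum = 3 + 2 + 2 + 1 = 8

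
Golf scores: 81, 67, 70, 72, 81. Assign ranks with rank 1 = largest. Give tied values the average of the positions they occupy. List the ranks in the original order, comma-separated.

1.5, 5, 4, 3, 1.5

Sorted (descending): 81, 81, 72, 70, 67
The 2 values of 81 occupy positions 1–2 → average rank (1+2)/2 = 1.5.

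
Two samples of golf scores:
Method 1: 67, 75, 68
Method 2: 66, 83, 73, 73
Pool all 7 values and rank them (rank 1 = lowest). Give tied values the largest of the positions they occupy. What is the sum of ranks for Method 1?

Sorted (ascending): 66, 67, 68, 73, 73, 75, 83
The 2 values of 73 occupy positions 4–5 → each gets rank 5.
Method 1 values → pooled ranks: 67→2, 75→6, 68→3
Rank sum = 2 + 6 + 3 = 11

11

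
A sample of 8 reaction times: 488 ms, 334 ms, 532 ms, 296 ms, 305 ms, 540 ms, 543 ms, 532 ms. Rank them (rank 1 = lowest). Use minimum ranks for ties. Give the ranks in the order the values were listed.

Sorted (ascending): 296, 305, 334, 488, 532, 532, 540, 543
The 2 values of 532 occupy positions 5–6 → each gets rank 5.

4, 3, 5, 1, 2, 7, 8, 5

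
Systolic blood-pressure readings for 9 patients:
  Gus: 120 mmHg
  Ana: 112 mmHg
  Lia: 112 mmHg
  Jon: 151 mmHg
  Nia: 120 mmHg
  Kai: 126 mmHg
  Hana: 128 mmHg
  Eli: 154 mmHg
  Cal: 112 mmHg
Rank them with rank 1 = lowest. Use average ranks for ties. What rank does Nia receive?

Sorted (ascending): 112, 112, 112, 120, 120, 126, 128, 151, 154
The 3 values of 112 occupy positions 1–3 → average rank 2.
The 2 values of 120 occupy positions 4–5 → average rank (4+5)/2 = 4.5.
Nia has value 120 mmHg → rank 4.5.

4.5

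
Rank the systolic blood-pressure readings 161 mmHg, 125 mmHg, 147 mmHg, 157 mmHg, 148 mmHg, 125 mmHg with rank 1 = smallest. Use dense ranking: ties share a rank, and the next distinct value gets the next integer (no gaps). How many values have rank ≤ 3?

Sorted (ascending): 125, 125, 147, 148, 157, 161
The 2 values of 125 share dense rank 1.
Remaining distinct values take the next consecutive integers.
Ranks ≤ 3: {1, 1, 2, 3} → 4 values.

4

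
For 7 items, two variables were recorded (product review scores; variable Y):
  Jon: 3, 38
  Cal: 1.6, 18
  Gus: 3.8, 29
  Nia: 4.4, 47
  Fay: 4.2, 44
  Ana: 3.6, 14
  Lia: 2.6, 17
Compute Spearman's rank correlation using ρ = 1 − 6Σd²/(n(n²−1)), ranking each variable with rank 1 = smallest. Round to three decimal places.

0.679

Ranks of variable 1: 3, 1, 5, 7, 6, 4, 2
Ranks of variable 2: 5, 3, 4, 7, 6, 1, 2
d = r₁ − r₂: -2, -2, 1, 0, 0, 3, 0
d²: 4, 4, 1, 0, 0, 9, 0; Σd² = 18
ρ = 1 − 6·18/(7·48) = 1 − 108/336 = 0.679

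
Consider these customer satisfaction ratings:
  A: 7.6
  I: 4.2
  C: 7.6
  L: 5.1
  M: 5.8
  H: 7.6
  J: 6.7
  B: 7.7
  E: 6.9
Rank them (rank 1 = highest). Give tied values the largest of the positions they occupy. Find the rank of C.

Sorted (descending): 7.7, 7.6, 7.6, 7.6, 6.9, 6.7, 5.8, 5.1, 4.2
The 3 values of 7.6 occupy positions 2–4 → each gets rank 4.
C has value 7.6 → rank 4.

4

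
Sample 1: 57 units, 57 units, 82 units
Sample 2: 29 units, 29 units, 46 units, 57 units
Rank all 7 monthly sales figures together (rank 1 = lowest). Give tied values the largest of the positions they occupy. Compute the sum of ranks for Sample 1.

Sorted (ascending): 29, 29, 46, 57, 57, 57, 82
The 2 values of 29 occupy positions 1–2 → each gets rank 2.
The 3 values of 57 occupy positions 4–6 → each gets rank 6.
Sample 1 values → pooled ranks: 57→6, 57→6, 82→7
Rank sum = 6 + 6 + 7 = 19

19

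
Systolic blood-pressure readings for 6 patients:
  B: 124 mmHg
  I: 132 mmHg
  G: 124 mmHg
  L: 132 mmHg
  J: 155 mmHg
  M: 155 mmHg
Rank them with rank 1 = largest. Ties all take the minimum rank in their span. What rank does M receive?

1

Sorted (descending): 155, 155, 132, 132, 124, 124
The 2 values of 155 occupy positions 1–2 → each gets rank 1.
The 2 values of 132 occupy positions 3–4 → each gets rank 3.
The 2 values of 124 occupy positions 5–6 → each gets rank 5.
M has value 155 mmHg → rank 1.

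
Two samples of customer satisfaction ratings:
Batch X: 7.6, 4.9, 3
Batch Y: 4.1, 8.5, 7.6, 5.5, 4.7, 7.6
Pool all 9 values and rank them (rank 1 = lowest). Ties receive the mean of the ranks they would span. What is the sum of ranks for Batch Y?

Sorted (ascending): 3, 4.1, 4.7, 4.9, 5.5, 7.6, 7.6, 7.6, 8.5
The 3 values of 7.6 occupy positions 6–8 → average rank 7.
Batch Y values → pooled ranks: 4.1→2, 8.5→9, 7.6→7, 5.5→5, 4.7→3, 7.6→7
Rank sum = 2 + 9 + 7 + 5 + 3 + 7 = 33

33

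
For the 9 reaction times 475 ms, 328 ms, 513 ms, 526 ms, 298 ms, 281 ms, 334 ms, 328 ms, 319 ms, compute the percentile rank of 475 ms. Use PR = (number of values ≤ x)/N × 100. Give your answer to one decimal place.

77.8

N = 9.
Strictly below 475: 6. Equal to 475: 1.
PR = 7/9 × 100 = 77.8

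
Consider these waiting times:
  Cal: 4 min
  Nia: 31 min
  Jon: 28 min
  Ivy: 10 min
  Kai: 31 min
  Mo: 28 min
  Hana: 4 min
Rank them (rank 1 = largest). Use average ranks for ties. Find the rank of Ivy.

Sorted (descending): 31, 31, 28, 28, 10, 4, 4
The 2 values of 31 occupy positions 1–2 → average rank (1+2)/2 = 1.5.
The 2 values of 28 occupy positions 3–4 → average rank (3+4)/2 = 3.5.
The 2 values of 4 occupy positions 6–7 → average rank (6+7)/2 = 6.5.
Ivy has value 10 min → rank 5.

5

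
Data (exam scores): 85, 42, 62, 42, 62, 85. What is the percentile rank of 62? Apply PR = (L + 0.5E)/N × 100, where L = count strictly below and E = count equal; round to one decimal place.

N = 6.
Strictly below 62: 2. Equal to 62: 2.
PR = (2 + 0.5·2)/6 × 100 = 50.0

50.0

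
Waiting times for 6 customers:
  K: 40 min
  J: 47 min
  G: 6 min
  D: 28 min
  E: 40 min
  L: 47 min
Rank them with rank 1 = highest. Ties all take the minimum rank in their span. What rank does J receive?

1

Sorted (descending): 47, 47, 40, 40, 28, 6
The 2 values of 47 occupy positions 1–2 → each gets rank 1.
The 2 values of 40 occupy positions 3–4 → each gets rank 3.
J has value 47 min → rank 1.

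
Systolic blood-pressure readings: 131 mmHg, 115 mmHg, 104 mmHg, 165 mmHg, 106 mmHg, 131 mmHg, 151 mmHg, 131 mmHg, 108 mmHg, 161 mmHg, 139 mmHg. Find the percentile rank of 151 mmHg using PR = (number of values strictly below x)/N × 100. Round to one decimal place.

N = 11.
Strictly below 151: 8. Equal to 151: 1.
PR = 8/11 × 100 = 72.7

72.7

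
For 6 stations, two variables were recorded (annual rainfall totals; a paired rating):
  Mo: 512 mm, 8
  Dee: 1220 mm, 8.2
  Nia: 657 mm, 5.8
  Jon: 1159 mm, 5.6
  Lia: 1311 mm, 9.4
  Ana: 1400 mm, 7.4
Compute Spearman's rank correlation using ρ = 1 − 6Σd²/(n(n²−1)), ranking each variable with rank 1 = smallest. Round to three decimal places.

0.314

Ranks of variable 1: 1, 4, 2, 3, 5, 6
Ranks of variable 2: 4, 5, 2, 1, 6, 3
d = r₁ − r₂: -3, -1, 0, 2, -1, 3
d²: 9, 1, 0, 4, 1, 9; Σd² = 24
ρ = 1 − 6·24/(6·35) = 1 − 144/210 = 0.314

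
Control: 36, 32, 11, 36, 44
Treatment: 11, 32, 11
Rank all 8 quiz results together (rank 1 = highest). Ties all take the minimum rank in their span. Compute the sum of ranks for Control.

Sorted (descending): 44, 36, 36, 32, 32, 11, 11, 11
The 2 values of 36 occupy positions 2–3 → each gets rank 2.
The 2 values of 32 occupy positions 4–5 → each gets rank 4.
The 3 values of 11 occupy positions 6–8 → each gets rank 6.
Control values → pooled ranks: 36→2, 32→4, 11→6, 36→2, 44→1
Rank sum = 2 + 4 + 6 + 2 + 1 = 15

15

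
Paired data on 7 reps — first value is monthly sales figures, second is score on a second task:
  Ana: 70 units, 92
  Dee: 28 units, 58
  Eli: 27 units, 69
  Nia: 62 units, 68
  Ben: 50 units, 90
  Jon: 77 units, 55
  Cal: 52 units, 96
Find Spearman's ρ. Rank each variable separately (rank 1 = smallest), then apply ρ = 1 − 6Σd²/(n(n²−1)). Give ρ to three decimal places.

Ranks of variable 1: 6, 2, 1, 5, 3, 7, 4
Ranks of variable 2: 6, 2, 4, 3, 5, 1, 7
d = r₁ − r₂: 0, 0, -3, 2, -2, 6, -3
d²: 0, 0, 9, 4, 4, 36, 9; Σd² = 62
ρ = 1 − 6·62/(7·48) = 1 − 372/336 = -0.107

-0.107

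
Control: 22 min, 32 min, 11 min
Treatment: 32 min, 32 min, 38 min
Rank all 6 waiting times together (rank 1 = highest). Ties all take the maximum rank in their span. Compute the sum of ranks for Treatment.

9

Sorted (descending): 38, 32, 32, 32, 22, 11
The 3 values of 32 occupy positions 2–4 → each gets rank 4.
Treatment values → pooled ranks: 32→4, 32→4, 38→1
Rank sum = 4 + 4 + 1 = 9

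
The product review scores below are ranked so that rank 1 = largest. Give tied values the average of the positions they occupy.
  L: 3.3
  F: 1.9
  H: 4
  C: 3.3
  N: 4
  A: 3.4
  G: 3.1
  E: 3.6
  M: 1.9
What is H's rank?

1.5

Sorted (descending): 4, 4, 3.6, 3.4, 3.3, 3.3, 3.1, 1.9, 1.9
The 2 values of 4 occupy positions 1–2 → average rank (1+2)/2 = 1.5.
The 2 values of 3.3 occupy positions 5–6 → average rank (5+6)/2 = 5.5.
The 2 values of 1.9 occupy positions 8–9 → average rank (8+9)/2 = 8.5.
H has value 4 → rank 1.5.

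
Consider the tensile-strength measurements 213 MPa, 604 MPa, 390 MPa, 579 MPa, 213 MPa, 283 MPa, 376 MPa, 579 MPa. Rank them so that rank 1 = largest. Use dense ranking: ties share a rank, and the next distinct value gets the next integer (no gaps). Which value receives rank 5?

Sorted (descending): 604, 579, 579, 390, 376, 283, 213, 213
The 2 values of 579 share dense rank 2.
The 2 values of 213 share dense rank 6.
Remaining distinct values take the next consecutive integers.
Rank 5 → value 283.

283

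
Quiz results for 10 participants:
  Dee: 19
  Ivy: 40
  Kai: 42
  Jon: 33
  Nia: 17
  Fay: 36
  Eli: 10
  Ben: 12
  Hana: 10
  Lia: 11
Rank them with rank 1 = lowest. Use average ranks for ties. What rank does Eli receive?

1.5

Sorted (ascending): 10, 10, 11, 12, 17, 19, 33, 36, 40, 42
The 2 values of 10 occupy positions 1–2 → average rank (1+2)/2 = 1.5.
Eli has value 10 → rank 1.5.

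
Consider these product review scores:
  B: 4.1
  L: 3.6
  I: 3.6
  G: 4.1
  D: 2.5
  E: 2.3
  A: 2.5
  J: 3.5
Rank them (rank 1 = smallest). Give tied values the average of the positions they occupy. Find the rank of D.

2.5

Sorted (ascending): 2.3, 2.5, 2.5, 3.5, 3.6, 3.6, 4.1, 4.1
The 2 values of 2.5 occupy positions 2–3 → average rank (2+3)/2 = 2.5.
The 2 values of 3.6 occupy positions 5–6 → average rank (5+6)/2 = 5.5.
The 2 values of 4.1 occupy positions 7–8 → average rank (7+8)/2 = 7.5.
D has value 2.5 → rank 2.5.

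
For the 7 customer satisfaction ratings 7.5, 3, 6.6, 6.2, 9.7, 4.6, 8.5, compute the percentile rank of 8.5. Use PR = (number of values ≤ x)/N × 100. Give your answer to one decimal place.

N = 7.
Strictly below 8.5: 5. Equal to 8.5: 1.
PR = 6/7 × 100 = 85.7

85.7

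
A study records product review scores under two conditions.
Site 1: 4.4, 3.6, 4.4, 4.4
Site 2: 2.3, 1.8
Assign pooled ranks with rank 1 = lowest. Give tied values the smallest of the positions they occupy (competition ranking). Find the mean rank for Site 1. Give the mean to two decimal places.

3.75

Sorted (ascending): 1.8, 2.3, 3.6, 4.4, 4.4, 4.4
The 3 values of 4.4 occupy positions 4–6 → each gets rank 4.
Site 1 values → pooled ranks: 4.4→4, 3.6→3, 4.4→4, 4.4→4
Mean rank = (4 + 3 + 4 + 4) / 4 = 3.75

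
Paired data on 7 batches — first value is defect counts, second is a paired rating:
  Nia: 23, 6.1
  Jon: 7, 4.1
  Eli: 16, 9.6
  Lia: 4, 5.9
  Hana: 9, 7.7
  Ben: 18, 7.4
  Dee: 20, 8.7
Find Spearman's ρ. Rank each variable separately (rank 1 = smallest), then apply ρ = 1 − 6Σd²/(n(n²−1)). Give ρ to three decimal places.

Ranks of variable 1: 7, 2, 4, 1, 3, 5, 6
Ranks of variable 2: 3, 1, 7, 2, 5, 4, 6
d = r₁ − r₂: 4, 1, -3, -1, -2, 1, 0
d²: 16, 1, 9, 1, 4, 1, 0; Σd² = 32
ρ = 1 − 6·32/(7·48) = 1 − 192/336 = 0.429

0.429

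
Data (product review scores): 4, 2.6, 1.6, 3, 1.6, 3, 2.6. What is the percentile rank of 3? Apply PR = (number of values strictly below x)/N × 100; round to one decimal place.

57.1

N = 7.
Strictly below 3: 4. Equal to 3: 2.
PR = 4/7 × 100 = 57.1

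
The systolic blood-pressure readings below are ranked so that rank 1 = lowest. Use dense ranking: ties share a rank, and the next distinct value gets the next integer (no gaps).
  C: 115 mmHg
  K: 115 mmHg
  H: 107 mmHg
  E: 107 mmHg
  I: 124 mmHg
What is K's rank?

Sorted (ascending): 107, 107, 115, 115, 124
The 2 values of 107 share dense rank 1.
The 2 values of 115 share dense rank 2.
Remaining distinct values take the next consecutive integers.
K has value 115 mmHg → rank 2.

2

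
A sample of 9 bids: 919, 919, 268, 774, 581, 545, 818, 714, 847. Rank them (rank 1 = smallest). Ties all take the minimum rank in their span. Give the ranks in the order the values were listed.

8, 8, 1, 5, 3, 2, 6, 4, 7

Sorted (ascending): 268, 545, 581, 714, 774, 818, 847, 919, 919
The 2 values of 919 occupy positions 8–9 → each gets rank 8.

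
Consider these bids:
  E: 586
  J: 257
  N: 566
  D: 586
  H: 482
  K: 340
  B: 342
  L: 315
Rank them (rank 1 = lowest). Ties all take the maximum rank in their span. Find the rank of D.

8

Sorted (ascending): 257, 315, 340, 342, 482, 566, 586, 586
The 2 values of 586 occupy positions 7–8 → each gets rank 8.
D has value 586 → rank 8.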